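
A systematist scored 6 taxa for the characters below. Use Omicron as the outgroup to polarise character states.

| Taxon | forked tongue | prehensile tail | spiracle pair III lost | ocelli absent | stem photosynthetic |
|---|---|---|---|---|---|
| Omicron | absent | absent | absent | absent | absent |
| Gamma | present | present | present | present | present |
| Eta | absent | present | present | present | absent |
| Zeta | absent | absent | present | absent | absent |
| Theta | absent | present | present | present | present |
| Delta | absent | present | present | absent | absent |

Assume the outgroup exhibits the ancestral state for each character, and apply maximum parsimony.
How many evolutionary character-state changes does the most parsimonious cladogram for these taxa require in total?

5

The outgroup has state 'absent' for every character, so 'present' is the derived state throughout.
forked tongue (derived state 'present') is unique to Gamma (autapomorphy; uninformative for grouping).
prehensile tail: derived state 'present' in Delta, Eta, Gamma, and Theta only — synapomorphy for {Delta, Eta, Gamma, Theta}.
All ingroup taxa share the derived state 'present' for spiracle pair III lost; it defines the ingroup but does not resolve relationships within it.
ocelli absent (derived state 'present') is shared by Eta, Gamma, and Theta — a synapomorphy uniting that clade.
Only Gamma and Theta show the derived state 'present' for stem photosynthetic, supporting them as a clade.
Most parsimonious ingroup topology: ((((Gamma,Theta),Eta),Delta),Zeta).
Changes per character on this tree: forked tongue: 1; prehensile tail: 1; spiracle pair III lost: 1; ocelli absent: 1; stem photosynthetic: 1.
Total = 5.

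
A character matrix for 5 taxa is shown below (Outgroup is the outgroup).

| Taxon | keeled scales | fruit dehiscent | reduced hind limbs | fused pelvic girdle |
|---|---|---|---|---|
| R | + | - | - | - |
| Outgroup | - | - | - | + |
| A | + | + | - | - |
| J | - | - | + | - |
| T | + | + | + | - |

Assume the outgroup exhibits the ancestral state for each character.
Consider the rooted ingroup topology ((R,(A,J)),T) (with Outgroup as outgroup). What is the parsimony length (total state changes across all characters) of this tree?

7

Map each character onto ((R,(A,J)),T) (rooted by Outgroup) and count the minimum state changes it requires (Fitch parsimony):
keeled scales: 2; fruit dehiscent: 2; reduced hind limbs: 2; fused pelvic girdle: 1.
Total tree length = 7.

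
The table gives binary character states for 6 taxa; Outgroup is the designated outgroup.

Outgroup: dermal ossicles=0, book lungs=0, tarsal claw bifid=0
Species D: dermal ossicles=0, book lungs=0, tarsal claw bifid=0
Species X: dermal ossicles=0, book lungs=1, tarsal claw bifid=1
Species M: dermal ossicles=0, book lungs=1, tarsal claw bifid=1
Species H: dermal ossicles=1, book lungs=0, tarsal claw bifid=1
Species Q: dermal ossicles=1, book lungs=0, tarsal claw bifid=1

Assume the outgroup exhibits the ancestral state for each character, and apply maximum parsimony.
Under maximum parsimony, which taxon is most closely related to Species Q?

The outgroup has state '0' for every character, so '1' is the derived state throughout.
Only Species H and Species Q show the derived state '1' for dermal ossicles, supporting them as a clade.
book lungs: derived state '1' in Species M and Species X only — synapomorphy for {Species M, Species X}.
Only Species H, Species M, Species Q, and Species X show the derived state '1' for tarsal claw bifid, supporting them as a clade.
Most parsimonious ingroup topology: (((Species X,Species M),(Species Q,Species H)),Species D).
Species Q and Species H form a cherry on this tree, so they are sister taxa.

Species H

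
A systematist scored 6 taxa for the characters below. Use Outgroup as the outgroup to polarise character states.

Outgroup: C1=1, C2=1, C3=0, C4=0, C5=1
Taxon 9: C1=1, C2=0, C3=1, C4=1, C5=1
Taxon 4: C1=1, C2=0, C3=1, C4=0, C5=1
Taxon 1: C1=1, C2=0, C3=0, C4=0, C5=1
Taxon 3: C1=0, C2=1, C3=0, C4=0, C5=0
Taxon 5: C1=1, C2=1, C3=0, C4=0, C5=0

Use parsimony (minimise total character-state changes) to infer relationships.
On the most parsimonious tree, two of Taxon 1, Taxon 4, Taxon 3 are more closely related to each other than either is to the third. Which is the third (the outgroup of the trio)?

Character polarity is set by the outgroup: the derived state is whichever differs from the outgroup's state, so for C1, C2, C5 the derived state is '0', and for the remaining characters it is '1'.
C1 (derived state '0') is unique to Taxon 3 (autapomorphy; uninformative for grouping).
Only Taxon 1, Taxon 4, and Taxon 9 show the derived state '0' for C2, supporting them as a clade.
Only Taxon 4 and Taxon 9 show the derived state '1' for C3, supporting them as a clade.
C4 (derived state '1') is unique to Taxon 9 (autapomorphy; uninformative for grouping).
C5 (derived state '0') is shared by Taxon 3 and Taxon 5 — a synapomorphy uniting that clade.
Most parsimonious ingroup topology: (((Taxon 9,Taxon 4),Taxon 1),(Taxon 3,Taxon 5)).
Taxon 1 and Taxon 4 share a more recent common ancestor with each other than either does with Taxon 3, so Taxon 3 is the least closely related of the three.

Taxon 3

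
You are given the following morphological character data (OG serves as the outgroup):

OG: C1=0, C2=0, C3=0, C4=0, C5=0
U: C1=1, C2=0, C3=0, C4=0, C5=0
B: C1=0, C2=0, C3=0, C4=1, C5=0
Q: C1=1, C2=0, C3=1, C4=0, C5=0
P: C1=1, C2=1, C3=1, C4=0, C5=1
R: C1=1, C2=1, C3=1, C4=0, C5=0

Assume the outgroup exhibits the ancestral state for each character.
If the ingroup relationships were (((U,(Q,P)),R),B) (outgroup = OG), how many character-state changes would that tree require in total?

7

Map each character onto (((U,(Q,P)),R),B) (rooted by OG) and count the minimum state changes it requires (Fitch parsimony):
C1: 1; C2: 2; C3: 2; C4: 1; C5: 1.
Total tree length = 7.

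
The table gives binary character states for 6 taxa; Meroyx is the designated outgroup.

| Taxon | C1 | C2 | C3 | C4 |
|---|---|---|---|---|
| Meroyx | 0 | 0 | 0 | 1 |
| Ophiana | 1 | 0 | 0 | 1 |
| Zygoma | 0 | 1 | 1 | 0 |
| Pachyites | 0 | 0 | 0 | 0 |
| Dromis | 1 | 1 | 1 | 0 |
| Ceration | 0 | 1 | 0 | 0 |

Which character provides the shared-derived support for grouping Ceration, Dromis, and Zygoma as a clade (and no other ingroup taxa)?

Character polarity is set by the outgroup: the derived state is whichever differs from the outgroup's state, so for C4 the derived state is '0', and for the remaining characters it is '1'.
C1 groups Dromis and Ophiana, which is incompatible with the clades supported by the remaining characters; treating it as convergent (homoplasy) costs fewer steps than any alternative tree.
C2 (derived state '1') is shared by Ceration, Dromis, and Zygoma — a synapomorphy uniting that clade.
C3 (derived state '1') is shared by Dromis and Zygoma — a synapomorphy uniting that clade.
C4: derived state '0' in Ceration, Dromis, Pachyites, and Zygoma only — synapomorphy for {Ceration, Dromis, Pachyites, Zygoma}.
Most parsimonious ingroup topology: (Ophiana,(((Zygoma,Dromis),Ceration),Pachyites)).
The clade {Ceration, Dromis, Zygoma} is supported by C2: its derived state '1' occurs in exactly those taxa and in no other taxon (including the outgroup).

C2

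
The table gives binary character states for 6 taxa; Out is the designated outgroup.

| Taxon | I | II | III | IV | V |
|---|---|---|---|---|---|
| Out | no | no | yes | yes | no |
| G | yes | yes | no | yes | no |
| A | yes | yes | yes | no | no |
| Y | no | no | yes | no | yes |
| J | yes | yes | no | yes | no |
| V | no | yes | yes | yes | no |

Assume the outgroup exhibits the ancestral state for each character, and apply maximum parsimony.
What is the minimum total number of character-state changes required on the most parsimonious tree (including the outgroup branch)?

Character polarity is set by the outgroup: the derived state is whichever differs from the outgroup's state, so for III, IV the derived state is 'no', and for the remaining characters it is 'yes'.
Only A, G, and J show the derived state 'yes' for I, supporting them as a clade.
II (derived state 'yes') is shared by A, G, J, and V — a synapomorphy uniting that clade.
Only G and J show the derived state 'no' for III, supporting them as a clade.
IV groups A and Y, which is incompatible with the clades supported by the remaining characters; treating it as convergent (homoplasy) costs fewer steps than any alternative tree.
V (derived state 'yes') is unique to Y (autapomorphy; uninformative for grouping).
Most parsimonious ingroup topology: ((((G,J),A),V),Y).
Changes per character on this tree: I: 1; II: 1; III: 1; IV: 2; V: 1.
Total = 6.

6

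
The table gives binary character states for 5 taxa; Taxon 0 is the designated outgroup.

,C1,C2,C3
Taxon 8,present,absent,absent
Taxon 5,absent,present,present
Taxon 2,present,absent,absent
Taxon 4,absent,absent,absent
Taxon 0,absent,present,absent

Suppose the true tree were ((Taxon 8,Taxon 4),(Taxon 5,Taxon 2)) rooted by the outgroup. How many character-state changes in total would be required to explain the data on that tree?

Map each character onto ((Taxon 8,Taxon 4),(Taxon 5,Taxon 2)) (rooted by Taxon 0) and count the minimum state changes it requires (Fitch parsimony):
C1: 2; C2: 2; C3: 1.
Total tree length = 5.

5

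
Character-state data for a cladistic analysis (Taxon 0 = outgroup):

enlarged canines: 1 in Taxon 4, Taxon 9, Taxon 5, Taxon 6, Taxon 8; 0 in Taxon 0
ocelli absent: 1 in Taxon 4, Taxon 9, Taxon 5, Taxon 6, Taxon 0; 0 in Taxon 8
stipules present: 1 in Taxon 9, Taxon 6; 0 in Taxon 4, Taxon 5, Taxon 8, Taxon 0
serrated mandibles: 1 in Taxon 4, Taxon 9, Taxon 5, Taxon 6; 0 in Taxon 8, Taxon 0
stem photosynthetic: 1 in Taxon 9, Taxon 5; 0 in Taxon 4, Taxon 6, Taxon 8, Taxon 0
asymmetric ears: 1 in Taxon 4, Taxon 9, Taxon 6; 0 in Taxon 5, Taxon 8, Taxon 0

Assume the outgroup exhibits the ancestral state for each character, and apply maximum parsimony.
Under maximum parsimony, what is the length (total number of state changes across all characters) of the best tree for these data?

Character polarity is set by the outgroup: the derived state is whichever differs from the outgroup's state, so for ocelli absent the derived state is '0', and for the remaining characters it is '1'.
All ingroup taxa share the derived state '1' for enlarged canines; it defines the ingroup but does not resolve relationships within it.
ocelli absent: derived state '0' in Taxon 8 only — an autapomorphy, so it tells us nothing about relationships among taxa.
stipules present: derived state '1' in Taxon 6 and Taxon 9 only — synapomorphy for {Taxon 6, Taxon 9}.
serrated mandibles: derived state '1' in Taxon 4, Taxon 5, Taxon 6, and Taxon 9 only — synapomorphy for {Taxon 4, Taxon 5, Taxon 6, Taxon 9}.
stem photosynthetic (state '1') occurs in Taxon 5 and Taxon 9 but conflicts with the nesting implied by the other characters — most parsimoniously interpreted as homoplasy.
asymmetric ears (derived state '1') is shared by Taxon 4, Taxon 6, and Taxon 9 — a synapomorphy uniting that clade.
Most parsimonious ingroup topology: (((Taxon 4,(Taxon 6,Taxon 9)),Taxon 5),Taxon 8).
Changes per character on this tree: enlarged canines: 1; ocelli absent: 1; stipules present: 1; serrated mandibles: 1; stem photosynthetic: 2; asymmetric ears: 1.
Total = 7.

7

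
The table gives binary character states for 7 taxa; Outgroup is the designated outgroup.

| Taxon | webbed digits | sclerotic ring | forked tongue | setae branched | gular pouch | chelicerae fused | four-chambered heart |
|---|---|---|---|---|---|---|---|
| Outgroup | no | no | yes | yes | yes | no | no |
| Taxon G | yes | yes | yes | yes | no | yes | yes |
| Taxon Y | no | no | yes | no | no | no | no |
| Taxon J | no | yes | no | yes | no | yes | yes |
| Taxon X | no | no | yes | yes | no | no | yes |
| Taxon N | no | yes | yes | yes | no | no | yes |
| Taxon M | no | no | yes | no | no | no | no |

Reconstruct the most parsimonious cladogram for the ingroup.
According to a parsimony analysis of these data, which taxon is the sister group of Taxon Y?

Character polarity is set by the outgroup: the derived state is whichever differs from the outgroup's state, so for forked tongue, setae branched, gular pouch the derived state is 'no', and for the remaining characters it is 'yes'.
webbed digits: derived state 'yes' in Taxon G only — an autapomorphy, so it tells us nothing about relationships among taxa.
Only Taxon G, Taxon J, and Taxon N show the derived state 'yes' for sclerotic ring, supporting them as a clade.
forked tongue (derived state 'no') is unique to Taxon J (autapomorphy; uninformative for grouping).
setae branched: derived state 'no' in Taxon M and Taxon Y only — synapomorphy for {Taxon M, Taxon Y}.
gular pouch (derived state 'no') is shared by all ingroup taxa — unites the whole ingroup.
chelicerae fused: derived state 'yes' in Taxon G and Taxon J only — synapomorphy for {Taxon G, Taxon J}.
four-chambered heart (derived state 'yes') is shared by Taxon G, Taxon J, Taxon N, and Taxon X — a synapomorphy uniting that clade.
Most parsimonious ingroup topology: ((((Taxon G,Taxon J),Taxon N),Taxon X),(Taxon Y,Taxon M)).
Taxon Y and Taxon M form a cherry on this tree, so they are sister taxa.

Taxon M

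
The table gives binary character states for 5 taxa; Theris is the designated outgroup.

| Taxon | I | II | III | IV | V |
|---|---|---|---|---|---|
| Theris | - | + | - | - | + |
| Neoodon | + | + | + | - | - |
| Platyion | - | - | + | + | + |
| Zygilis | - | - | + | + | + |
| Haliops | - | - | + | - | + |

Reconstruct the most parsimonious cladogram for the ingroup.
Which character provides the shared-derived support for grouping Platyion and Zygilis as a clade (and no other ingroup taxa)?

Character polarity is set by the outgroup: the derived state is whichever differs from the outgroup's state, so for II, V the derived state is '-', and for the remaining characters it is '+'.
I: derived state '+' in Neoodon only — an autapomorphy, so it tells us nothing about relationships among taxa.
II: derived state '-' in Haliops, Platyion, and Zygilis only — synapomorphy for {Haliops, Platyion, Zygilis}.
III (derived state '+') is shared by all ingroup taxa — unites the whole ingroup.
IV (derived state '+') is shared by Platyion and Zygilis — a synapomorphy uniting that clade.
V (derived state '-') is unique to Neoodon (autapomorphy; uninformative for grouping).
Most parsimonious ingroup topology: (Neoodon,((Platyion,Zygilis),Haliops)).
The clade {Platyion, Zygilis} is supported by IV: its derived state '+' occurs in exactly those taxa and in no other taxon (including the outgroup).

IV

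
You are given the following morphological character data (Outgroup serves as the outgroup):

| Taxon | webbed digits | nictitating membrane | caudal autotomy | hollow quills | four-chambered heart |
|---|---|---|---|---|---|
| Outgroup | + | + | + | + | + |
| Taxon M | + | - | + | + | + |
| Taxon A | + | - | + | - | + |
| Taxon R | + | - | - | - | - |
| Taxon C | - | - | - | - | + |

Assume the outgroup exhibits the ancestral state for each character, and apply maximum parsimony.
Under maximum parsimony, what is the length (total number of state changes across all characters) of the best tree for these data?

The outgroup has state '+' for every character, so '-' is the derived state throughout.
webbed digits: derived state '-' in Taxon C only — an autapomorphy, so it tells us nothing about relationships among taxa.
All ingroup taxa share the derived state '-' for nictitating membrane; it defines the ingroup but does not resolve relationships within it.
caudal autotomy (derived state '-') is shared by Taxon C and Taxon R — a synapomorphy uniting that clade.
Only Taxon A, Taxon C, and Taxon R show the derived state '-' for hollow quills, supporting them as a clade.
four-chambered heart: derived state '-' in Taxon R only — an autapomorphy, so it tells us nothing about relationships among taxa.
Most parsimonious ingroup topology: (Taxon M,(Taxon A,(Taxon R,Taxon C))).
Changes per character on this tree: webbed digits: 1; nictitating membrane: 1; caudal autotomy: 1; hollow quills: 1; four-chambered heart: 1.
Total = 5.

5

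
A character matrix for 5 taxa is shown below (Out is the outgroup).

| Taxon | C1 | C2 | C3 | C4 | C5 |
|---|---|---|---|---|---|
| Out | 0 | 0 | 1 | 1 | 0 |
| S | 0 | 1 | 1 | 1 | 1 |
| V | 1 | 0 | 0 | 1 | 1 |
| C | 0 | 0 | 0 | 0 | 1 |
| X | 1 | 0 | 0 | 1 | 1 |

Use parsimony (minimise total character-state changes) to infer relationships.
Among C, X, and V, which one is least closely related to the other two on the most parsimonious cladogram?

C

Character polarity is set by the outgroup: the derived state is whichever differs from the outgroup's state, so for C3, C4 the derived state is '0', and for the remaining characters it is '1'.
C1 (derived state '1') is shared by V and X — a synapomorphy uniting that clade.
C2: derived state '1' in S only — an autapomorphy, so it tells us nothing about relationships among taxa.
Only C, V, and X show the derived state '0' for C3, supporting them as a clade.
C4: derived state '0' in C only — an autapomorphy, so it tells us nothing about relationships among taxa.
All ingroup taxa share the derived state '1' for C5; it defines the ingroup but does not resolve relationships within it.
Most parsimonious ingroup topology: (S,((V,X),C)).
V and X share a more recent common ancestor with each other than either does with C, so C is the least closely related of the three.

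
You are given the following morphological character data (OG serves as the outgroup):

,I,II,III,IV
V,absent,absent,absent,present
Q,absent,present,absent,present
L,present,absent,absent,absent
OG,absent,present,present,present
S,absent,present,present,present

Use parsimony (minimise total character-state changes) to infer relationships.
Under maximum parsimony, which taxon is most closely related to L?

V

Character polarity is set by the outgroup: the derived state is whichever differs from the outgroup's state, so for II, III, IV the derived state is 'absent', and for the remaining characters it is 'present'.
I (derived state 'present') is unique to L (autapomorphy; uninformative for grouping).
II (derived state 'absent') is shared by L and V — a synapomorphy uniting that clade.
III (derived state 'absent') is shared by L, Q, and V — a synapomorphy uniting that clade.
IV: derived state 'absent' in L only — an autapomorphy, so it tells us nothing about relationships among taxa.
Most parsimonious ingroup topology: (((V,L),Q),S).
L and V form a cherry on this tree, so they are sister taxa.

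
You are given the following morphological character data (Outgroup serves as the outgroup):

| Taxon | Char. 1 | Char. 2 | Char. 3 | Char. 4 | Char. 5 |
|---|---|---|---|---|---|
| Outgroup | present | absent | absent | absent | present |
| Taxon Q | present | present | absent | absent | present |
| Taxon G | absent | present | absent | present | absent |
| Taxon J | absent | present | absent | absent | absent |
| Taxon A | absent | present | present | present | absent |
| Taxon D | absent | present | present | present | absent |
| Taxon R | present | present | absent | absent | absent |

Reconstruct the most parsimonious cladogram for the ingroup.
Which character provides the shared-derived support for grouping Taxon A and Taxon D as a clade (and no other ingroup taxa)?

Character polarity is set by the outgroup: the derived state is whichever differs from the outgroup's state, so for Char. 1, Char. 5 the derived state is 'absent', and for the remaining characters it is 'present'.
Char. 1: derived state 'absent' in Taxon A, Taxon D, Taxon G, and Taxon J only — synapomorphy for {Taxon A, Taxon D, Taxon G, Taxon J}.
All ingroup taxa share the derived state 'present' for Char. 2; it defines the ingroup but does not resolve relationships within it.
Char. 3: derived state 'present' in Taxon A and Taxon D only — synapomorphy for {Taxon A, Taxon D}.
Char. 4: derived state 'present' in Taxon A, Taxon D, and Taxon G only — synapomorphy for {Taxon A, Taxon D, Taxon G}.
Only Taxon A, Taxon D, Taxon G, Taxon J, and Taxon R show the derived state 'absent' for Char. 5, supporting them as a clade.
Most parsimonious ingroup topology: (Taxon Q,(((Taxon G,(Taxon A,Taxon D)),Taxon J),Taxon R)).
The clade {Taxon A, Taxon D} is supported by Char. 3: its derived state 'present' occurs in exactly those taxa and in no other taxon (including the outgroup).

Char. 3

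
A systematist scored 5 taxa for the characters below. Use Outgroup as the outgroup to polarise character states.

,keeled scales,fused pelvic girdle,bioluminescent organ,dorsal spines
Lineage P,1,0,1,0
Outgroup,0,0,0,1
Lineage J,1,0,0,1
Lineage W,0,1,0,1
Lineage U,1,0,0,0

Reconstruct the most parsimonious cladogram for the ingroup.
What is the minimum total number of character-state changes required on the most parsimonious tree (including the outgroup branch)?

Character polarity is set by the outgroup: the derived state is whichever differs from the outgroup's state, so for dorsal spines the derived state is '0', and for the remaining characters it is '1'.
Only Lineage J, Lineage P, and Lineage U show the derived state '1' for keeled scales, supporting them as a clade.
fused pelvic girdle (derived state '1') is unique to Lineage W (autapomorphy; uninformative for grouping).
bioluminescent organ: derived state '1' in Lineage P only — an autapomorphy, so it tells us nothing about relationships among taxa.
dorsal spines (derived state '0') is shared by Lineage P and Lineage U — a synapomorphy uniting that clade.
Most parsimonious ingroup topology: (((Lineage U,Lineage P),Lineage J),Lineage W).
Changes per character on this tree: keeled scales: 1; fused pelvic girdle: 1; bioluminescent organ: 1; dorsal spines: 1.
Total = 4.

4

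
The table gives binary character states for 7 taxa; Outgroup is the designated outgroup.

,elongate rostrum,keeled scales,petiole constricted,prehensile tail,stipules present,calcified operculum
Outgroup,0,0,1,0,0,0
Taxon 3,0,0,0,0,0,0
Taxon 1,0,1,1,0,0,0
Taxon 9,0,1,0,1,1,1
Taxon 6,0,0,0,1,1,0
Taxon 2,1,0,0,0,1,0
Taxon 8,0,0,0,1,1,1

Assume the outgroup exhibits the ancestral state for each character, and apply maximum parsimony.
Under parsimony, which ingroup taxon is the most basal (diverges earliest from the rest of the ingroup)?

Taxon 1

Character polarity is set by the outgroup: the derived state is whichever differs from the outgroup's state, so for petiole constricted the derived state is '0', and for the remaining characters it is '1'.
elongate rostrum (derived state '1') is unique to Taxon 2 (autapomorphy; uninformative for grouping).
keeled scales groups Taxon 1 and Taxon 9, which is incompatible with the clades supported by the remaining characters; treating it as convergent (homoplasy) costs fewer steps than any alternative tree.
petiole constricted: derived state '0' in Taxon 2, Taxon 3, Taxon 6, Taxon 8, and Taxon 9 only — synapomorphy for {Taxon 2, Taxon 3, Taxon 6, Taxon 8, Taxon 9}.
prehensile tail: derived state '1' in Taxon 6, Taxon 8, and Taxon 9 only — synapomorphy for {Taxon 6, Taxon 8, Taxon 9}.
Only Taxon 2, Taxon 6, Taxon 8, and Taxon 9 show the derived state '1' for stipules present, supporting them as a clade.
calcified operculum: derived state '1' in Taxon 8 and Taxon 9 only — synapomorphy for {Taxon 8, Taxon 9}.
Most parsimonious ingroup topology: ((Taxon 3,(((Taxon 9,Taxon 8),Taxon 6),Taxon 2)),Taxon 1).
Taxon 1 is sister to the clade containing all other ingroup taxa, so it is the earliest-diverging (most basal) ingroup lineage.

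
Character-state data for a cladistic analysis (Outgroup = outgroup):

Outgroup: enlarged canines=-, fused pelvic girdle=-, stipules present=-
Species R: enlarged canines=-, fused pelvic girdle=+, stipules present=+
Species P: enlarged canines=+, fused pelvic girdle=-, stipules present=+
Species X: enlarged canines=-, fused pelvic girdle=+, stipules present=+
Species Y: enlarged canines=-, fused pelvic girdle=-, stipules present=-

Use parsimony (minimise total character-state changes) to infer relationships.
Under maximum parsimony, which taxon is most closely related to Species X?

The outgroup has state '-' for every character, so '+' is the derived state throughout.
enlarged canines (derived state '+') is unique to Species P (autapomorphy; uninformative for grouping).
Only Species R and Species X show the derived state '+' for fused pelvic girdle, supporting them as a clade.
Only Species P, Species R, and Species X show the derived state '+' for stipules present, supporting them as a clade.
Most parsimonious ingroup topology: (((Species R,Species X),Species P),Species Y).
Species X and Species R form a cherry on this tree, so they are sister taxa.

Species R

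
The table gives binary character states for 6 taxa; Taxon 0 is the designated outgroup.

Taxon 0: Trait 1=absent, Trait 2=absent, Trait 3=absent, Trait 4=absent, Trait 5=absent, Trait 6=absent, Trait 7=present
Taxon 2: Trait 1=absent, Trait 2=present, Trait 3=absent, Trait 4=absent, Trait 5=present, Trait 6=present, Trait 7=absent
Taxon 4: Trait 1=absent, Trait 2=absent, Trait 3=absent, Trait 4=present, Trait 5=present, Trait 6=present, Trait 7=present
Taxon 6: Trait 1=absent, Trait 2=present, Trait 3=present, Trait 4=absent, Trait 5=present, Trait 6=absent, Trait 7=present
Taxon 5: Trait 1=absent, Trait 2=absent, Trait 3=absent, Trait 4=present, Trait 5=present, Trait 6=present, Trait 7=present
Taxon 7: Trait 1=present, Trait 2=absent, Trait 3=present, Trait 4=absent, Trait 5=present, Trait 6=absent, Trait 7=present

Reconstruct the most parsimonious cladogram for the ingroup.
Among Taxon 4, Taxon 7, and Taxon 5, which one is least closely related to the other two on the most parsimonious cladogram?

Character polarity is set by the outgroup: the derived state is whichever differs from the outgroup's state, so for Trait 7 the derived state is 'absent', and for the remaining characters it is 'present'.
Trait 1: derived state 'present' in Taxon 7 only — an autapomorphy, so it tells us nothing about relationships among taxa.
Trait 2 (state 'present') occurs in Taxon 2 and Taxon 6 but conflicts with the nesting implied by the other characters — most parsimoniously interpreted as homoplasy.
Trait 3: derived state 'present' in Taxon 6 and Taxon 7 only — synapomorphy for {Taxon 6, Taxon 7}.
Trait 4 (derived state 'present') is shared by Taxon 4 and Taxon 5 — a synapomorphy uniting that clade.
All ingroup taxa share the derived state 'present' for Trait 5; it defines the ingroup but does not resolve relationships within it.
Only Taxon 2, Taxon 4, and Taxon 5 show the derived state 'present' for Trait 6, supporting them as a clade.
Trait 7: derived state 'absent' in Taxon 2 only — an autapomorphy, so it tells us nothing about relationships among taxa.
Most parsimonious ingroup topology: ((Taxon 2,(Taxon 4,Taxon 5)),(Taxon 6,Taxon 7)).
Taxon 4 and Taxon 5 share a more recent common ancestor with each other than either does with Taxon 7, so Taxon 7 is the least closely related of the three.

Taxon 7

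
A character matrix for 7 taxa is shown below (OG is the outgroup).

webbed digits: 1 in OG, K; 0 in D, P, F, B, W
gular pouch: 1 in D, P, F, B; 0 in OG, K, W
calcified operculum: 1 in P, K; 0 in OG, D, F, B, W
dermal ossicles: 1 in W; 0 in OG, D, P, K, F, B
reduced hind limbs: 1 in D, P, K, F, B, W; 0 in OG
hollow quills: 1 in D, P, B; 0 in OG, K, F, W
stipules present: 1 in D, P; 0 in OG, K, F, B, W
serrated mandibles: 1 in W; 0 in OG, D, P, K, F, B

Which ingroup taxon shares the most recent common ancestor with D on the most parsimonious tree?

Character polarity is set by the outgroup: the derived state is whichever differs from the outgroup's state, so for webbed digits the derived state is '0', and for the remaining characters it is '1'.
webbed digits: derived state '0' in B, D, F, P, and W only — synapomorphy for {B, D, F, P, W}.
gular pouch: derived state '1' in B, D, F, and P only — synapomorphy for {B, D, F, P}.
calcified operculum groups K and P, which is incompatible with the clades supported by the remaining characters; treating it as convergent (homoplasy) costs fewer steps than any alternative tree.
dermal ossicles (derived state '1') is unique to W (autapomorphy; uninformative for grouping).
All ingroup taxa share the derived state '1' for reduced hind limbs; it defines the ingroup but does not resolve relationships within it.
hollow quills: derived state '1' in B, D, and P only — synapomorphy for {B, D, P}.
Only D and P show the derived state '1' for stipules present, supporting them as a clade.
serrated mandibles (derived state '1') is unique to W (autapomorphy; uninformative for grouping).
Most parsimonious ingroup topology: (((((D,P),B),F),W),K).
D and P form a cherry on this tree, so they are sister taxa.

P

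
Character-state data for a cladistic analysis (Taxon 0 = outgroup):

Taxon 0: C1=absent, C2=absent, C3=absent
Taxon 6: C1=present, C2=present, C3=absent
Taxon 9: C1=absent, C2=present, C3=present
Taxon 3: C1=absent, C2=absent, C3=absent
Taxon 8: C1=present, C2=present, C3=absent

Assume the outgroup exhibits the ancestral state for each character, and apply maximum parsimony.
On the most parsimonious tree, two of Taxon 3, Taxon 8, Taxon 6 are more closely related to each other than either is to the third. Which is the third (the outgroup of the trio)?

The outgroup has state 'absent' for every character, so 'present' is the derived state throughout.
Only Taxon 6 and Taxon 8 show the derived state 'present' for C1, supporting them as a clade.
Only Taxon 6, Taxon 8, and Taxon 9 show the derived state 'present' for C2, supporting them as a clade.
C3 (derived state 'present') is unique to Taxon 9 (autapomorphy; uninformative for grouping).
Most parsimonious ingroup topology: (((Taxon 6,Taxon 8),Taxon 9),Taxon 3).
Taxon 6 and Taxon 8 share a more recent common ancestor with each other than either does with Taxon 3, so Taxon 3 is the least closely related of the three.

Taxon 3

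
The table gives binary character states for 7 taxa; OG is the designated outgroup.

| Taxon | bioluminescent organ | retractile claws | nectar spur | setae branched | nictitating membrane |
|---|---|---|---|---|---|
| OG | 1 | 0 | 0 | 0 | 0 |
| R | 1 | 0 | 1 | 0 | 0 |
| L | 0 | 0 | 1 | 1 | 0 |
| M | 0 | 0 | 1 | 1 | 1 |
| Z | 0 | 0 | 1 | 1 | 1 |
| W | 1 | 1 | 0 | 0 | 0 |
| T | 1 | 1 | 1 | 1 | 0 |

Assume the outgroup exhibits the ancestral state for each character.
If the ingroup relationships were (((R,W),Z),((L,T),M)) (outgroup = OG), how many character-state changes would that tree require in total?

11

Map each character onto (((R,W),Z),((L,T),M)) (rooted by OG) and count the minimum state changes it requires (Fitch parsimony):
bioluminescent organ: 3; retractile claws: 2; nectar spur: 2; setae branched: 2; nictitating membrane: 2.
Total tree length = 11.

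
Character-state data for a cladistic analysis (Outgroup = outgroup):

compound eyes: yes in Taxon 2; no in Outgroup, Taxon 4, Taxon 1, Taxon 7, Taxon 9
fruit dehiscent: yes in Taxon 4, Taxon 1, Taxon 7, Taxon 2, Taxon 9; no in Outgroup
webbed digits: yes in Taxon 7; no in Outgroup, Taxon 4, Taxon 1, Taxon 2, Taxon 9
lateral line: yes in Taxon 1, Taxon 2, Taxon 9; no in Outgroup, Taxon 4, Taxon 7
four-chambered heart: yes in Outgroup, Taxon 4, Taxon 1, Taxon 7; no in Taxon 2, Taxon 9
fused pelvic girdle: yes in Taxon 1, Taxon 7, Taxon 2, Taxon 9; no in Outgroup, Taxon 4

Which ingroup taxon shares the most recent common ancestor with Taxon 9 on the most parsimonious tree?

Character polarity is set by the outgroup: the derived state is whichever differs from the outgroup's state, so for four-chambered heart the derived state is 'no', and for the remaining characters it is 'yes'.
compound eyes: derived state 'yes' in Taxon 2 only — an autapomorphy, so it tells us nothing about relationships among taxa.
All ingroup taxa share the derived state 'yes' for fruit dehiscent; it defines the ingroup but does not resolve relationships within it.
webbed digits (derived state 'yes') is unique to Taxon 7 (autapomorphy; uninformative for grouping).
Only Taxon 1, Taxon 2, and Taxon 9 show the derived state 'yes' for lateral line, supporting them as a clade.
four-chambered heart (derived state 'no') is shared by Taxon 2 and Taxon 9 — a synapomorphy uniting that clade.
fused pelvic girdle (derived state 'yes') is shared by Taxon 1, Taxon 2, Taxon 7, and Taxon 9 — a synapomorphy uniting that clade.
Most parsimonious ingroup topology: (Taxon 4,((Taxon 1,(Taxon 2,Taxon 9)),Taxon 7)).
Taxon 9 and Taxon 2 form a cherry on this tree, so they are sister taxa.

Taxon 2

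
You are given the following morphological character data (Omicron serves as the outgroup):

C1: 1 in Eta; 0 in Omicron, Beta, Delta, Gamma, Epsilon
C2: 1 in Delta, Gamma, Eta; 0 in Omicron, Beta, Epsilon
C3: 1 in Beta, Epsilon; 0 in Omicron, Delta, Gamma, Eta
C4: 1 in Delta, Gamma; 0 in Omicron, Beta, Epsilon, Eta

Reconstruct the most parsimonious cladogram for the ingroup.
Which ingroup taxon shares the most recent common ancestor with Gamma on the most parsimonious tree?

The outgroup has state '0' for every character, so '1' is the derived state throughout.
C1 (derived state '1') is unique to Eta (autapomorphy; uninformative for grouping).
Only Delta, Eta, and Gamma show the derived state '1' for C2, supporting them as a clade.
C3 (derived state '1') is shared by Beta and Epsilon — a synapomorphy uniting that clade.
C4: derived state '1' in Delta and Gamma only — synapomorphy for {Delta, Gamma}.
Most parsimonious ingroup topology: (((Gamma,Delta),Eta),(Beta,Epsilon)).
Gamma and Delta form a cherry on this tree, so they are sister taxa.

Delta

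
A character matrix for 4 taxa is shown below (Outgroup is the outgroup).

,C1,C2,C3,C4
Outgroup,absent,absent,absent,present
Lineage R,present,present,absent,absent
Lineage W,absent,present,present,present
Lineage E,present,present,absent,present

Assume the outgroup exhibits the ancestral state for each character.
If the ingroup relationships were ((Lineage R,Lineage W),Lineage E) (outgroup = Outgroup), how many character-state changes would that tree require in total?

Map each character onto ((Lineage R,Lineage W),Lineage E) (rooted by Outgroup) and count the minimum state changes it requires (Fitch parsimony):
C1: 2; C2: 1; C3: 1; C4: 1.
Total tree length = 5.

5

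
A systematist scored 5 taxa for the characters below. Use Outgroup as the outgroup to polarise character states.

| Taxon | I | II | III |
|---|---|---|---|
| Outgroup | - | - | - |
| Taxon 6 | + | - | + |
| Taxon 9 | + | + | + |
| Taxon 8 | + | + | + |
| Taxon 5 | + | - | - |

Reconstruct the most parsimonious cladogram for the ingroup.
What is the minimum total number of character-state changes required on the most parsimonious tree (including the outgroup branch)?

3

The outgroup has state '-' for every character, so '+' is the derived state throughout.
All ingroup taxa share the derived state '+' for I; it defines the ingroup but does not resolve relationships within it.
II (derived state '+') is shared by Taxon 8 and Taxon 9 — a synapomorphy uniting that clade.
Only Taxon 6, Taxon 8, and Taxon 9 show the derived state '+' for III, supporting them as a clade.
Most parsimonious ingroup topology: ((Taxon 6,(Taxon 9,Taxon 8)),Taxon 5).
Changes per character on this tree: I: 1; II: 1; III: 1.
Total = 3.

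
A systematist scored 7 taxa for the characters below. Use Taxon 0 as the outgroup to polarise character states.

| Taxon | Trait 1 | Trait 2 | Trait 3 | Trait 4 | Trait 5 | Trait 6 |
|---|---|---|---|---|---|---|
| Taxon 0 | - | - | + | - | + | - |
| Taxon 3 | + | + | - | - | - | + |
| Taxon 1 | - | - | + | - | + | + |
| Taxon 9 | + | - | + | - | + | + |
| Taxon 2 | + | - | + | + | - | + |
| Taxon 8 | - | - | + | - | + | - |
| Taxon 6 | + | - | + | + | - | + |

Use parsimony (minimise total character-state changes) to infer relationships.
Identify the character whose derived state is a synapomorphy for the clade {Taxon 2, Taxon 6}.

Trait 4

Character polarity is set by the outgroup: the derived state is whichever differs from the outgroup's state, so for Trait 3, Trait 5 the derived state is '-', and for the remaining characters it is '+'.
Trait 1: derived state '+' in Taxon 2, Taxon 3, Taxon 6, and Taxon 9 only — synapomorphy for {Taxon 2, Taxon 3, Taxon 6, Taxon 9}.
Trait 2: derived state '+' in Taxon 3 only — an autapomorphy, so it tells us nothing about relationships among taxa.
Trait 3: derived state '-' in Taxon 3 only — an autapomorphy, so it tells us nothing about relationships among taxa.
Trait 4 (derived state '+') is shared by Taxon 2 and Taxon 6 — a synapomorphy uniting that clade.
Trait 5 (derived state '-') is shared by Taxon 2, Taxon 3, and Taxon 6 — a synapomorphy uniting that clade.
Trait 6 (derived state '+') is shared by Taxon 1, Taxon 2, Taxon 3, Taxon 6, and Taxon 9 — a synapomorphy uniting that clade.
Most parsimonious ingroup topology: ((((Taxon 3,(Taxon 2,Taxon 6)),Taxon 9),Taxon 1),Taxon 8).
The clade {Taxon 2, Taxon 6} is supported by Trait 4: its derived state '+' occurs in exactly those taxa and in no other taxon (including the outgroup).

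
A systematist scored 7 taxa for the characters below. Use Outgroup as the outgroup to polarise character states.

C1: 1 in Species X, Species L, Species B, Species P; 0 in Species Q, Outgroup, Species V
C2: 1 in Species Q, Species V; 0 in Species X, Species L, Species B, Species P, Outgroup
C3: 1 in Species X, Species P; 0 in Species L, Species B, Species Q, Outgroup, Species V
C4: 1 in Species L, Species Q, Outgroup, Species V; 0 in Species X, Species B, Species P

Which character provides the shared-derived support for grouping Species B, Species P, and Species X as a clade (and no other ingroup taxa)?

C4

Character polarity is set by the outgroup: the derived state is whichever differs from the outgroup's state, so for C4 the derived state is '0', and for the remaining characters it is '1'.
C1: derived state '1' in Species B, Species L, Species P, and Species X only — synapomorphy for {Species B, Species L, Species P, Species X}.
C2 (derived state '1') is shared by Species Q and Species V — a synapomorphy uniting that clade.
C3: derived state '1' in Species P and Species X only — synapomorphy for {Species P, Species X}.
C4 (derived state '0') is shared by Species B, Species P, and Species X — a synapomorphy uniting that clade.
Most parsimonious ingroup topology: ((Species L,((Species P,Species X),Species B)),(Species Q,Species V)).
The clade {Species B, Species P, Species X} is supported by C4: its derived state '0' occurs in exactly those taxa and in no other taxon (including the outgroup).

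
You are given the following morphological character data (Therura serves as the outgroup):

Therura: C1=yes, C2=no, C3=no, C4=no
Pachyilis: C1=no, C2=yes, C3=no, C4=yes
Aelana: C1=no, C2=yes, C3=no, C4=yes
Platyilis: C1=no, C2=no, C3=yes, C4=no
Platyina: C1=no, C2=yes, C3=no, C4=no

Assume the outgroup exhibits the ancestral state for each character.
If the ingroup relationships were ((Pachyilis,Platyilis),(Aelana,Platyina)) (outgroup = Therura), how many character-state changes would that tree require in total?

6

Map each character onto ((Pachyilis,Platyilis),(Aelana,Platyina)) (rooted by Therura) and count the minimum state changes it requires (Fitch parsimony):
C1: 1; C2: 2; C3: 1; C4: 2.
Total tree length = 6.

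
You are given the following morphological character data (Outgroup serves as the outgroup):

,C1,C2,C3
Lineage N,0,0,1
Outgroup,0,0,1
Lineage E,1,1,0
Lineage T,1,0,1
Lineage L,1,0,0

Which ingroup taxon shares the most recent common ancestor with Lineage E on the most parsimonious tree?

Lineage L

Character polarity is set by the outgroup: the derived state is whichever differs from the outgroup's state, so for C3 the derived state is '0', and for the remaining characters it is '1'.
C1: derived state '1' in Lineage E, Lineage L, and Lineage T only — synapomorphy for {Lineage E, Lineage L, Lineage T}.
C2 (derived state '1') is unique to Lineage E (autapomorphy; uninformative for grouping).
C3: derived state '0' in Lineage E and Lineage L only — synapomorphy for {Lineage E, Lineage L}.
Most parsimonious ingroup topology: ((Lineage T,(Lineage L,Lineage E)),Lineage N).
Lineage E and Lineage L form a cherry on this tree, so they are sister taxa.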